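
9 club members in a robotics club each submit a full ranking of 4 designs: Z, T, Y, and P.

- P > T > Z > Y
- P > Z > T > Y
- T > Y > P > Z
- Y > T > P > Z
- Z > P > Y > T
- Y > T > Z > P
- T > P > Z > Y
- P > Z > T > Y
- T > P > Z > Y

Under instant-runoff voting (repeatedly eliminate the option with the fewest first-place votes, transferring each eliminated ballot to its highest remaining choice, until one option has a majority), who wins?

T

Round 1: T 3, P 3, Y 2, Z 1. Z has the fewest and is eliminated.
Round 2: P 4, T 3, Y 2. Y has the fewest and is eliminated.
Round 3: T 5, P 4. T has a majority.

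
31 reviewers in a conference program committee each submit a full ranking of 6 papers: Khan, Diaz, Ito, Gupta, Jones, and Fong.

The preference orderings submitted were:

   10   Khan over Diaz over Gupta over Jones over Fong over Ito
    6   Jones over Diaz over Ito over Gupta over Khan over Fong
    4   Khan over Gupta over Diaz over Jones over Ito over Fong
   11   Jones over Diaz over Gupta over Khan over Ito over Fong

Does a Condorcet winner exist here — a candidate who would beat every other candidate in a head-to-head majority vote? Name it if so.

Head-to-head results (31 voters total):
Khan vs Diaz: Diaz wins 17–14.
Khan vs Ito: Khan wins 25–6.
Khan vs Gupta: Gupta wins 17–14.
Khan vs Jones: Jones wins 17–14.
Khan vs Fong: Khan wins 31–0.
Diaz vs Ito: Diaz wins 31–0.
Diaz vs Gupta: Diaz wins 27–4.
Diaz vs Jones: Jones wins 17–14.
Diaz vs Fong: Diaz wins 31–0.
Ito vs Gupta: Gupta wins 25–6.
Ito vs Jones: Jones wins 31–0.
Ito vs Fong: Ito wins 21–10.
Gupta vs Jones: Jones wins 17–14.
Gupta vs Fong: Gupta wins 31–0.
Jones vs Fong: Jones wins 31–0.
Jones beats each rival — Khan (17–14), Diaz (17–14), Ito (31–0), Gupta (17–14), Fong (31–0) — so Jones is the Condorcet winner.

Jones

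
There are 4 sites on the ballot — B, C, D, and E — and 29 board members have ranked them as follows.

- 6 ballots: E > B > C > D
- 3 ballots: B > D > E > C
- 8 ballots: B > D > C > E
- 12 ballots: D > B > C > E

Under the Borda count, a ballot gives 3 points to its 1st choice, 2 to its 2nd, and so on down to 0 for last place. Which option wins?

Borda scores:
  B: 6·2 + 3·3 + 8·3 + 12·2 = 69
  C: 6·1 + 3·0 + 8·1 + 12·1 = 26
  D: 6·0 + 3·2 + 8·2 + 12·3 = 58
  E: 6·3 + 3·1 + 8·0 + 12·0 = 21
B has the highest total.

B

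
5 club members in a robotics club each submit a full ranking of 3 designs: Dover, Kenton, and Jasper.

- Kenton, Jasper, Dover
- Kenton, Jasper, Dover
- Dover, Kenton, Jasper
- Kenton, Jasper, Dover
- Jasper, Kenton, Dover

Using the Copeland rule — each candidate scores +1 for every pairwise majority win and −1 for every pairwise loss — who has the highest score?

Kenton

Pairwise results:
  Dover vs Kenton: Kenton wins 4–1.
  Dover vs Jasper: Jasper wins 4–1.
  Kenton vs Jasper: Kenton wins 4–1.
Copeland scores (wins − losses):
  Dover: 0 − 2 = -2
  Kenton: 2 − 0 = 2
  Jasper: 1 − 1 = 0
Kenton has the best Copeland score.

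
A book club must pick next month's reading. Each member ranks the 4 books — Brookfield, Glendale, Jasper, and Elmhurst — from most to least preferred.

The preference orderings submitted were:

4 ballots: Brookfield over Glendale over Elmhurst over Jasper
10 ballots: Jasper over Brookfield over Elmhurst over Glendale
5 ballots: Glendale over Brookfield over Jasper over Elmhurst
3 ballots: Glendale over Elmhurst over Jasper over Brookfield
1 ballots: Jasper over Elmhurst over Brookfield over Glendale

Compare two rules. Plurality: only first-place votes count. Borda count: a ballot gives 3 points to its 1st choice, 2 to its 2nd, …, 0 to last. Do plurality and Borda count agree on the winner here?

No

Plurality first-place counts: Brookfield 4, Glendale 8, Jasper 11, Elmhurst 0 → Jasper.
Borda totals: Brookfield 43, Glendale 32, Jasper 41, Elmhurst 22 → Brookfield.
The two rules disagree: plurality picks Jasper, Borda picks Brookfield.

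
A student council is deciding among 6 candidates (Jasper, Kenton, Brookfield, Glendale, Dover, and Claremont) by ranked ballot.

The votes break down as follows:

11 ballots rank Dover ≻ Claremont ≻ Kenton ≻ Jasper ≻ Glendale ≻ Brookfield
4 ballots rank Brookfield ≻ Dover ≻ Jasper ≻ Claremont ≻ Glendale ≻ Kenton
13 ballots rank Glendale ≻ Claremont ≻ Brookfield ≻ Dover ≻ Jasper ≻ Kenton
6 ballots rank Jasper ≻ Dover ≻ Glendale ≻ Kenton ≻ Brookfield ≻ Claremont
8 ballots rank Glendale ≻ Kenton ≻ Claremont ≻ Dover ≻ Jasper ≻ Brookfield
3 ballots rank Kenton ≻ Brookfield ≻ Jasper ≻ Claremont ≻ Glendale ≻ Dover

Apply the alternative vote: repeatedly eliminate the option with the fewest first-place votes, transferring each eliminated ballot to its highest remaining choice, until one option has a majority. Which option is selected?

Glendale

Round 1: Glendale 21, Dover 11, Jasper 6, Brookfield 4, Kenton 3, Claremont 0. Claremont has the fewest and is eliminated.
Round 2: Glendale 21, Dover 11, Jasper 6, Brookfield 4, Kenton 3. Kenton has the fewest and is eliminated.
Round 3: Glendale 21, Dover 11, Brookfield 7, Jasper 6. Jasper has the fewest and is eliminated.
Round 4: Glendale 21, Dover 17, Brookfield 7. Brookfield has the fewest and is eliminated.
Round 5: Glendale 24, Dover 21. Glendale has a majority.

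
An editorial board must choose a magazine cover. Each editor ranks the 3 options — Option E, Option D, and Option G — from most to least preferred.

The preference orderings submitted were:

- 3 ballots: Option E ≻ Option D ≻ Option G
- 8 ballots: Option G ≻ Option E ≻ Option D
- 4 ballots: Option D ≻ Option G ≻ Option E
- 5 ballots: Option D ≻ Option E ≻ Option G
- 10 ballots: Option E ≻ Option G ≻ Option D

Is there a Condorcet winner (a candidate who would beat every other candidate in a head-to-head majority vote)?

Head-to-head results (30 voters total):
Option E vs Option D: Option E wins 21–9.
Option E vs Option G: Option E wins 18–12.
Option D vs Option G: Option G wins 18–12.
Option E beats each rival — Option D (21–9), Option G (18–12) — so Option E is the Condorcet winner.

Yes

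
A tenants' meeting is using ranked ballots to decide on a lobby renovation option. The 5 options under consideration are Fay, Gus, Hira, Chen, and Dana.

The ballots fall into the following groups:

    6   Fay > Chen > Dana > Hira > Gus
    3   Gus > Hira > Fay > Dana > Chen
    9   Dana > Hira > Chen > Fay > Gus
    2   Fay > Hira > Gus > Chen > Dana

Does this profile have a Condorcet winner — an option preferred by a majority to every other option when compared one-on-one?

Head-to-head results (20 voters total):
Fay vs Gus: Fay wins 17–3.
Fay vs Hira: Hira wins 12–8.
Fay vs Chen: Fay wins 11–9.
Fay vs Dana: Fay wins 11–9.
Gus vs Hira: Hira wins 17–3.
Gus vs Chen: Chen wins 15–5.
Gus vs Dana: Dana wins 15–5.
Hira vs Chen: Hira wins 14–6.
Hira vs Dana: Dana wins 15–5.
Chen vs Dana: Dana wins 12–8.
No candidate beats all others: Fay beats Dana beats Hira beats Fay, a majority cycle.

No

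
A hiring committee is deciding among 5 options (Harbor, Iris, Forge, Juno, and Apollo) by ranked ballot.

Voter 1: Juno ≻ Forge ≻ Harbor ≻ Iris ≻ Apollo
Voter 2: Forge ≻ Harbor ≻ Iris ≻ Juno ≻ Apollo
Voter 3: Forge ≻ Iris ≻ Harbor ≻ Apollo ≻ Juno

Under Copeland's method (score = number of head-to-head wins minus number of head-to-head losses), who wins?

Pairwise results:
  Harbor vs Iris: Harbor wins 2–1.
  Harbor vs Forge: Forge wins 3–0.
  Harbor vs Juno: Harbor wins 2–1.
  Harbor vs Apollo: Harbor wins 3–0.
  Iris vs Forge: Forge wins 3–0.
  Iris vs Juno: Iris wins 2–1.
  Iris vs Apollo: Iris wins 3–0.
  Forge vs Juno: Forge wins 2–1.
  Forge vs Apollo: Forge wins 3–0.
  Juno vs Apollo: Juno wins 2–1.
Copeland scores (wins − losses):
  Harbor: 3 − 1 = 2
  Iris: 2 − 2 = 0
  Forge: 4 − 0 = 4
  Juno: 1 − 3 = -2
  Apollo: 0 − 4 = -4
Forge has the best Copeland score.

Forge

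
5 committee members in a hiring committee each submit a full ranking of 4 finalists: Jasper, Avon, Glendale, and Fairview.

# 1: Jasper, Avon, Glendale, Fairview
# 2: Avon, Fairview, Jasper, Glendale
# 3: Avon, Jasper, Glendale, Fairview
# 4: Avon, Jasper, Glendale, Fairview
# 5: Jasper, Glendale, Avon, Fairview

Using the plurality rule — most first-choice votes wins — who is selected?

Avon

First-place vote totals:
  Jasper: 2
  Avon: 3
  Glendale: 0
  Fairview: 0
Avon has the most first-place votes.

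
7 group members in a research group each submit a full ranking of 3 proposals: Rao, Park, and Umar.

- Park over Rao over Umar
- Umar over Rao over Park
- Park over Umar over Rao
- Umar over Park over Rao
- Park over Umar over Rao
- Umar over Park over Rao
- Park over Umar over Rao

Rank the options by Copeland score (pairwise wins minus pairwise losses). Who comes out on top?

Pairwise results:
  Rao vs Park: Park wins 6–1.
  Rao vs Umar: Umar wins 6–1.
  Park vs Umar: Park wins 4–3.
Copeland scores (wins − losses):
  Rao: 0 − 2 = -2
  Park: 2 − 0 = 2
  Umar: 1 − 1 = 0
Park has the best Copeland score.

Park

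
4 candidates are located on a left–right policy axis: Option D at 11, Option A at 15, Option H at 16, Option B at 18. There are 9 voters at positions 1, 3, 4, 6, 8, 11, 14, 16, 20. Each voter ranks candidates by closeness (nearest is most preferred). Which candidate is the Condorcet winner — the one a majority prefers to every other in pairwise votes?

Option D

With single-peaked preferences on a line, the Condorcet winner is the candidate closest to the median voter.
The median voter (position 8) is closest to Option D at 11.
Check: Option D vs Option B — voters closer to Option D: 7 of 9.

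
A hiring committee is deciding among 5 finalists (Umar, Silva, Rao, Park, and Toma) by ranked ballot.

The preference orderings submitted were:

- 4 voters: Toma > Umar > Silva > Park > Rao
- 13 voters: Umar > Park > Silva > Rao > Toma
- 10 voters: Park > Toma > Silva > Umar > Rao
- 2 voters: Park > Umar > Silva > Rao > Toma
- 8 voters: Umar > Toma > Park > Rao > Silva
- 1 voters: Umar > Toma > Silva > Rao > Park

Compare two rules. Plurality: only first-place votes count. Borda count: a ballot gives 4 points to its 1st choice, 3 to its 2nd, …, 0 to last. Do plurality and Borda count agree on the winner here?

Yes

Plurality first-place counts: Umar 22, Silva 0, Rao 0, Park 12, Toma 4 → Umar.
Borda totals: Umar 116, Silva 60, Rao 24, Park 107, Toma 73 → Umar.
The two rules agree on Umar.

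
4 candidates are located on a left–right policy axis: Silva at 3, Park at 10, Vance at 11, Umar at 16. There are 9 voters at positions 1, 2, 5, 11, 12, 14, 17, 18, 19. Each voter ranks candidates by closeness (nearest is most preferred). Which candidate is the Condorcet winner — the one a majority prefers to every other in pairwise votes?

Vance

With single-peaked preferences on a line, the Condorcet winner is the candidate closest to the median voter.
The median voter (position 12) is closest to Vance at 11.
Check: Vance vs Umar — voters closer to Vance: 5 of 9.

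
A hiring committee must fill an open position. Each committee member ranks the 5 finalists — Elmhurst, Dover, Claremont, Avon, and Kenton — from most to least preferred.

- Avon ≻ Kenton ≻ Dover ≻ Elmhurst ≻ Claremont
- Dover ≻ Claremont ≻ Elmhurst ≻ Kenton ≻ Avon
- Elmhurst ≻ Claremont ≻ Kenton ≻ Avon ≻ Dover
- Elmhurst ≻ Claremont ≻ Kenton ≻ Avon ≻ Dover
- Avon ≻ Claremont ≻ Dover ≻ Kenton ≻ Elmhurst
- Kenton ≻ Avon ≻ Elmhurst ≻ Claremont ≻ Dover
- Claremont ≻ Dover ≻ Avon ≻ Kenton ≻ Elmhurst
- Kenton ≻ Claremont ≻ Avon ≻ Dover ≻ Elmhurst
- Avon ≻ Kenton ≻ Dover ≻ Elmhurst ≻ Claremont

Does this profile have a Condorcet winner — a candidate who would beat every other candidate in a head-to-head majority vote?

No

Head-to-head results (9 voters total):
Elmhurst vs Dover: Dover wins 6–3.
Elmhurst vs Claremont: Elmhurst wins 5–4.
Elmhurst vs Avon: Avon wins 6–3.
Elmhurst vs Kenton: Kenton wins 6–3.
Dover vs Claremont: Claremont wins 6–3.
Dover vs Avon: Avon wins 7–2.
Dover vs Kenton: Kenton wins 6–3.
Claremont vs Avon: Claremont wins 5–4.
Claremont vs Kenton: Claremont wins 5–4.
Avon vs Kenton: Kenton wins 5–4.
No candidate beats all others: Elmhurst beats Claremont beats Dover beats Elmhurst, a majority cycle.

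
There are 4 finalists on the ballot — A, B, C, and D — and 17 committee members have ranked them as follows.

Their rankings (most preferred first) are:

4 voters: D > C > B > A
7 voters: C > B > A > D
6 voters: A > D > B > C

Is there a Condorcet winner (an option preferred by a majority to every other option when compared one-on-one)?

Head-to-head results (17 voters total):
A vs B: B wins 11–6.
A vs C: C wins 11–6.
A vs D: A wins 13–4.
B vs C: C wins 11–6.
B vs D: D wins 10–7.
C vs D: D wins 10–7.
No candidate beats all others: A beats D beats B beats A, a majority cycle.

No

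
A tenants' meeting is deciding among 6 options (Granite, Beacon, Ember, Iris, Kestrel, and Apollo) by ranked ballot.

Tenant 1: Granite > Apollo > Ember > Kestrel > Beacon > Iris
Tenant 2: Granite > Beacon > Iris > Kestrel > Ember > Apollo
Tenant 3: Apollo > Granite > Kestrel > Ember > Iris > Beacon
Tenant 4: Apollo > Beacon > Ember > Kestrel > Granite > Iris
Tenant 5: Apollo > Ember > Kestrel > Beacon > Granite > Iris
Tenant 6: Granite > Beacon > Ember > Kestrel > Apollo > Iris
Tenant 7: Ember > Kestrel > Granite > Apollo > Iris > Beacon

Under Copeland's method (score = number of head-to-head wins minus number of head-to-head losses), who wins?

Pairwise results:
  Granite vs Beacon: Granite wins 5–2.
  Granite vs Ember: Granite wins 4–3.
  Granite vs Iris: Granite wins 7–0.
  Granite vs Kestrel: Granite wins 4–3.
  Granite vs Apollo: Granite wins 4–3.
  Beacon vs Ember: Ember wins 4–3.
  Beacon vs Iris: Beacon wins 5–2.
  Beacon vs Kestrel: Kestrel wins 4–3.
  Beacon vs Apollo: Apollo wins 5–2.
  Ember vs Iris: Ember wins 6–1.
  Ember vs Kestrel: Ember wins 5–2.
  Ember vs Apollo: Apollo wins 4–3.
  Iris vs Kestrel: Kestrel wins 6–1.
  Iris vs Apollo: Apollo wins 6–1.
  Kestrel vs Apollo: Apollo wins 4–3.
Copeland scores (wins − losses):
  Granite: 5 − 0 = 5
  Beacon: 1 − 4 = -3
  Ember: 3 − 2 = 1
  Iris: 0 − 5 = -5
  Kestrel: 2 − 3 = -1
  Apollo: 4 − 1 = 3
Granite has the best Copeland score.

Granite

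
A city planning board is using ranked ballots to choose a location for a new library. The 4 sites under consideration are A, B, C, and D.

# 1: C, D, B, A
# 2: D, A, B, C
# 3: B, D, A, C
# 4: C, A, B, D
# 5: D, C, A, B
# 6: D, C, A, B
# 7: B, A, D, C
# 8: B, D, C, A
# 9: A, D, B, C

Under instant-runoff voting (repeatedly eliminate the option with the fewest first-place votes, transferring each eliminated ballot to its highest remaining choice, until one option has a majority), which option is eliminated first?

A

Round 1: B 3, D 3, C 2, A 1. A has the fewest and is eliminated.
Round 2: D 4, B 3, C 2. C has the fewest and is eliminated.
Round 3: D 5, B 4. D has a majority.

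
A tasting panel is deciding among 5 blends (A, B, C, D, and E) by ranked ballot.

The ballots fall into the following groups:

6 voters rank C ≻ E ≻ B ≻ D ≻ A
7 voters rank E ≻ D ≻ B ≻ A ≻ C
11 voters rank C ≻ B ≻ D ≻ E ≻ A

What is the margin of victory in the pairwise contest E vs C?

Ballots ranking E above C: 7.
Ballots ranking C above E: 6+11 = 17.
C wins 17–7, a margin of 10.

10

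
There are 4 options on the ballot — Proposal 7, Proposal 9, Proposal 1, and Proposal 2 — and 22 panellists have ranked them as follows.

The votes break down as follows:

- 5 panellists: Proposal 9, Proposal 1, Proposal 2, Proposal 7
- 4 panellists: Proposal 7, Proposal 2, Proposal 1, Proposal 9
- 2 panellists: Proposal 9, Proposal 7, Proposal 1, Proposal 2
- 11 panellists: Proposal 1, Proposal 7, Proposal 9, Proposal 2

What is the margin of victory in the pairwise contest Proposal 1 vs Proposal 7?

Ballots ranking Proposal 1 above Proposal 7: 5+11 = 16.
Ballots ranking Proposal 7 above Proposal 1: 4+2 = 6.
Proposal 1 wins 16–6, a margin of 10.

10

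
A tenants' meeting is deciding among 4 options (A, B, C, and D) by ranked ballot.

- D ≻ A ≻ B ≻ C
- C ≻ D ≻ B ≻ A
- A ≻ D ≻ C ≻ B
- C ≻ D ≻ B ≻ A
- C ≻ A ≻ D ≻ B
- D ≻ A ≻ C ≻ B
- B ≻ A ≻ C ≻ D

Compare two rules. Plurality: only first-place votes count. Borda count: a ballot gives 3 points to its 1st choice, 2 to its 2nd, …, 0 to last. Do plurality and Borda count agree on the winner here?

No

Plurality first-place counts: A 1, B 1, C 3, D 2 → C.
Borda totals: A 11, B 6, C 12, D 13 → D.
The two rules disagree: plurality picks C, Borda picks D.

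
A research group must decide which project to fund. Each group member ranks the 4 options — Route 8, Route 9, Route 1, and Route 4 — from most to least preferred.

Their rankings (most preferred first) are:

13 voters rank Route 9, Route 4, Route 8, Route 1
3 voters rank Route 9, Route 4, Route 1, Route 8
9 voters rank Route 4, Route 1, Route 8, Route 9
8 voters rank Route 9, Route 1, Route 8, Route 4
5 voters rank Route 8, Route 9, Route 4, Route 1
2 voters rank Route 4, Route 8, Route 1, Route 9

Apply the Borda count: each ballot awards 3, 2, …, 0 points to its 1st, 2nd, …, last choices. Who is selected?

Borda scores:
  Route 8: 13·1 + 3·0 + 9·1 + 8·1 + 5·3 + 2·2 = 49
  Route 9: 13·3 + 3·3 + 9·0 + 8·3 + 5·2 + 2·0 = 82
  Route 1: 13·0 + 3·1 + 9·2 + 8·2 + 5·0 + 2·1 = 39
  Route 4: 13·2 + 3·2 + 9·3 + 8·0 + 5·1 + 2·3 = 70
Route 9 has the highest total.

Route 9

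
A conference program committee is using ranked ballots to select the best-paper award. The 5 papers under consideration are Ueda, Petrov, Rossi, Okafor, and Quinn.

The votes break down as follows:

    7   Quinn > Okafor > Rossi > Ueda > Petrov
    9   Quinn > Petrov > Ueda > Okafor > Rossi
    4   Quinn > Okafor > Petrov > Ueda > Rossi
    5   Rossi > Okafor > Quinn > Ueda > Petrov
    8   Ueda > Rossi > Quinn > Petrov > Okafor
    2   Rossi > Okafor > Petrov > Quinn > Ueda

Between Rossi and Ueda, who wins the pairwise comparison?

Ueda

Ballots ranking Rossi above Ueda: 7+5+2 = 14.
Ballots ranking Ueda above Rossi: 9+4+8 = 21.
Ueda wins the head-to-head, 21–14.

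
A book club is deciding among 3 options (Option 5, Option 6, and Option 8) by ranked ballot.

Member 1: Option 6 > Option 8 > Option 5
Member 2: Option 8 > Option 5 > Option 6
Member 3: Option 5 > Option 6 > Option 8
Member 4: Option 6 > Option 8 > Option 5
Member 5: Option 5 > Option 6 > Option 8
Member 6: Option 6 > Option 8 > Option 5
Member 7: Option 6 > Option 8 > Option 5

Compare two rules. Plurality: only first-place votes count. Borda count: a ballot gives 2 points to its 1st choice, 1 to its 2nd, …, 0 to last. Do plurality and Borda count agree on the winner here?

Yes

Plurality first-place counts: Option 5 2, Option 6 4, Option 8 1 → Option 6.
Borda totals: Option 5 5, Option 6 10, Option 8 6 → Option 6.
The two rules agree on Option 6.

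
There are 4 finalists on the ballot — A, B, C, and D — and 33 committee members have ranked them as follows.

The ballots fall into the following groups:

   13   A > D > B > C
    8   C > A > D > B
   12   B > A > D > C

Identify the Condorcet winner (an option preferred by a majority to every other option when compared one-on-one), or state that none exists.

A

Head-to-head results (33 voters total):
A vs B: A wins 21–12.
A vs C: A wins 25–8.
A vs D: A wins 33–0.
B vs C: B wins 25–8.
B vs D: D wins 21–12.
C vs D: D wins 25–8.
A beats each rival — B (21–12), C (25–8), D (33–0) — so A is the Condorcet winner.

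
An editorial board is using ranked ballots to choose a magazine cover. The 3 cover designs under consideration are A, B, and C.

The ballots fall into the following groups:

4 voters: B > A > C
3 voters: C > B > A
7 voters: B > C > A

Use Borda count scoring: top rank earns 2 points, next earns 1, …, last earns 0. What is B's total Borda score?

25

Borda scores:
  A: 4·1 + 3·0 + 7·0 = 4
  B: 4·2 + 3·1 + 7·2 = 25
  C: 4·0 + 3·2 + 7·1 = 13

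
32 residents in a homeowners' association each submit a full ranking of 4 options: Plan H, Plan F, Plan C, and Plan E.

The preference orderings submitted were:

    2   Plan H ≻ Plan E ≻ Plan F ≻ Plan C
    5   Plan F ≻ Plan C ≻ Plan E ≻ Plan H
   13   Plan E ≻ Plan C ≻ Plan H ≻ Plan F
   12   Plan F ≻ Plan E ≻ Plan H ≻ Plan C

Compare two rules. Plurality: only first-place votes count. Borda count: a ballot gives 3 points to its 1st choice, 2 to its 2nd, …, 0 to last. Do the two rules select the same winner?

No

Plurality first-place counts: Plan H 2, Plan F 17, Plan C 0, Plan E 13 → Plan F.
Borda totals: Plan H 31, Plan F 53, Plan C 36, Plan E 72 → Plan E.
The two rules disagree: plurality picks Plan F, Borda picks Plan E.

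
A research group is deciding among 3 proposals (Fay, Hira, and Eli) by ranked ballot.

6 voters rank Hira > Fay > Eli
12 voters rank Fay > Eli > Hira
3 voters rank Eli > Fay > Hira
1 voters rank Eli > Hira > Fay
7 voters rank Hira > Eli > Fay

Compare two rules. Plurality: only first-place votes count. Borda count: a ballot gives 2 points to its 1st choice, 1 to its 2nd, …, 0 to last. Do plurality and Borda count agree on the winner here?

Plurality first-place counts: Fay 12, Hira 13, Eli 4 → Hira.
Borda totals: Fay 33, Hira 27, Eli 27 → Fay.
The two rules disagree: plurality picks Hira, Borda picks Fay.

No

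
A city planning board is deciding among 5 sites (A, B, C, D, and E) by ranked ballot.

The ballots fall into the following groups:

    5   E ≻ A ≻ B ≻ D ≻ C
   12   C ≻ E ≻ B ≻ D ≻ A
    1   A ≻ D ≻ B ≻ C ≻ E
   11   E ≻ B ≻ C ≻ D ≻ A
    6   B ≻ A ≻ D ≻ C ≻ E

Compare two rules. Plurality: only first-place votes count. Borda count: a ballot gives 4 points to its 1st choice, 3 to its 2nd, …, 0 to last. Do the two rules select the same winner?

Yes

Plurality first-place counts: A 1, B 6, C 12, D 0, E 16 → E.
Borda totals: A 37, B 93, C 77, D 43, E 100 → E.
The two rules agree on E.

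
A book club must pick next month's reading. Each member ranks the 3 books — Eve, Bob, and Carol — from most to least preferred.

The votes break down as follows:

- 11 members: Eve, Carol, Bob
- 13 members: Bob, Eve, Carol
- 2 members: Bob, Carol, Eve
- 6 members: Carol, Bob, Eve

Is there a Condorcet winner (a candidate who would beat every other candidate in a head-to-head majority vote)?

Head-to-head results (32 voters total):
Eve vs Bob: Bob wins 21–11.
Eve vs Carol: Eve wins 24–8.
Bob vs Carol: Carol wins 17–15.
No candidate beats all others: Eve beats Carol beats Bob beats Eve, a majority cycle.

No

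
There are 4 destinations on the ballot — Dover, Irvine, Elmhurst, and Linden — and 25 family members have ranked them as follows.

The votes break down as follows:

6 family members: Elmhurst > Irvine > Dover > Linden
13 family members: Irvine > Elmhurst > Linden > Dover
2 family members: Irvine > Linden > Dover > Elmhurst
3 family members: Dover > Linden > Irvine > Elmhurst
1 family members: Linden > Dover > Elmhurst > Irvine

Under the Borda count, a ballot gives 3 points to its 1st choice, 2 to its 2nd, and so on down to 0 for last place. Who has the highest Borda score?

Borda scores:
  Dover: 6·1 + 13·0 + 2·1 + 3·3 + 2 = 19
  Irvine: 6·2 + 13·3 + 2·3 + 3·1 + 0 = 60
  Elmhurst: 6·3 + 13·2 + 2·0 + 3·0 + 1 = 45
  Linden: 6·0 + 13·1 + 2·2 + 3·2 + 3 = 26
Irvine has the highest total.

Irvine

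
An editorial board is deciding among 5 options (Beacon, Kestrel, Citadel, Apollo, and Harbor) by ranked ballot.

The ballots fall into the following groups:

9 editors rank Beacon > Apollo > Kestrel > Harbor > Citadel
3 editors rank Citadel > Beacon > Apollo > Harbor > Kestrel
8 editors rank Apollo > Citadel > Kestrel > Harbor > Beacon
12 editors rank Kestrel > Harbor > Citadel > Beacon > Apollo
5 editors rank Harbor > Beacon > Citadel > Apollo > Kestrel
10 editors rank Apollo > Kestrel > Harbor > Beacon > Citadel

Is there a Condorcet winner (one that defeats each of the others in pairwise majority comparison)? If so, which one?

Head-to-head results (47 voters total):
Beacon vs Kestrel: Kestrel wins 30–17.
Beacon vs Citadel: Beacon wins 24–23.
Beacon vs Apollo: Beacon wins 29–18.
Beacon vs Harbor: Harbor wins 35–12.
Kestrel vs Citadel: Kestrel wins 31–16.
Kestrel vs Apollo: Apollo wins 35–12.
Kestrel vs Harbor: Kestrel wins 39–8.
Citadel vs Apollo: Apollo wins 27–20.
Citadel vs Harbor: Harbor wins 36–11.
Apollo vs Harbor: Apollo wins 30–17.
No candidate beats all others: Beacon beats Apollo beats Kestrel beats Beacon, a majority cycle.

None — there is no Condorcet winner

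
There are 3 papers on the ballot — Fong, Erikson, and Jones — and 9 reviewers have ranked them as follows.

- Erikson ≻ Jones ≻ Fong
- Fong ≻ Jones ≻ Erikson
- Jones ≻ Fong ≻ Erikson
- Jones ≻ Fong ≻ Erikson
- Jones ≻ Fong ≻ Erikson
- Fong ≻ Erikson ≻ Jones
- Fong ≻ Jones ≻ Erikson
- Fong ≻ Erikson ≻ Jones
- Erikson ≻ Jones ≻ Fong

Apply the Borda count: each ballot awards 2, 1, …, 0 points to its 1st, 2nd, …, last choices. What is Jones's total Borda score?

10

Borda scores:
  Fong: 0 + 2 + 1 + 1 + 1 + 2 + 2 + 2 + 0 = 11
  Erikson: 2 + 0 + 0 + 0 + 0 + 1 + 0 + 1 + 2 = 6
  Jones: 1 + 1 + 2 + 2 + 2 + 0 + 1 + 0 + 1 = 10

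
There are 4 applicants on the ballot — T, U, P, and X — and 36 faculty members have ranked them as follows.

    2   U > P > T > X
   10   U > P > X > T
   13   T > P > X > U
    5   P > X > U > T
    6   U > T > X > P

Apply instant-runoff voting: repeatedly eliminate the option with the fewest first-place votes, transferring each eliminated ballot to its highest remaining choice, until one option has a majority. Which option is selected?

U

Round 1: U 18, T 13, P 5, X 0. X has the fewest and is eliminated.
Round 2: U 18, T 13, P 5. P has the fewest and is eliminated.
Round 3: U 23, T 13. U has a majority.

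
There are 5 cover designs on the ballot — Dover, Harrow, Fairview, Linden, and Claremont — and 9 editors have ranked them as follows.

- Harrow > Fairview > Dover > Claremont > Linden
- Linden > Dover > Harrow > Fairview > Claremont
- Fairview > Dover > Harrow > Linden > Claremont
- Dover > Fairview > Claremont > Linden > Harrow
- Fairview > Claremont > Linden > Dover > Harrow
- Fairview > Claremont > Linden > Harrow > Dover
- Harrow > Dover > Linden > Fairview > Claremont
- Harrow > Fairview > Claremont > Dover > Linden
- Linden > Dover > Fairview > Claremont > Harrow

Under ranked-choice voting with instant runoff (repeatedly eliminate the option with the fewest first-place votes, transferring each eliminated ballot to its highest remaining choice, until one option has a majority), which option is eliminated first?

Round 1: Harrow 3, Fairview 3, Linden 2, Dover 1, Claremont 0. Claremont has the fewest and is eliminated.
Round 2: Harrow 3, Fairview 3, Linden 2, Dover 1. Dover has the fewest and is eliminated.
Round 3: Fairview 4, Harrow 3, Linden 2. Linden has the fewest and is eliminated.
Round 4: Fairview 5, Harrow 4. Fairview has a majority.

Claremont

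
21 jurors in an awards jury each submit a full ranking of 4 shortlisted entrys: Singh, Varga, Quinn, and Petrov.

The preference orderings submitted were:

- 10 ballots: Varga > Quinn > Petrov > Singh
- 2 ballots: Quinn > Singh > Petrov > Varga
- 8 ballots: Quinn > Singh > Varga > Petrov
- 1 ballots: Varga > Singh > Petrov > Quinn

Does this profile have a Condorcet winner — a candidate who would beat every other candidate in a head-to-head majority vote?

Head-to-head results (21 voters total):
Singh vs Varga: Varga wins 11–10.
Singh vs Quinn: Quinn wins 20–1.
Singh vs Petrov: Singh wins 11–10.
Varga vs Quinn: Varga wins 11–10.
Varga vs Petrov: Varga wins 19–2.
Quinn vs Petrov: Quinn wins 20–1.
Varga beats each rival — Singh (11–10), Quinn (11–10), Petrov (19–2) — so Varga is the Condorcet winner.

Yes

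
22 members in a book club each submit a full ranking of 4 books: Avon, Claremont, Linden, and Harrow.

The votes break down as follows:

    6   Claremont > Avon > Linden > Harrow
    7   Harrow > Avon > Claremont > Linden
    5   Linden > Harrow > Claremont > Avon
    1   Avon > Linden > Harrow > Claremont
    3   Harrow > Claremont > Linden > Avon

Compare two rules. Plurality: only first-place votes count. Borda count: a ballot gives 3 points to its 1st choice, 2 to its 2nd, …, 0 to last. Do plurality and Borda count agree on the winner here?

Plurality first-place counts: Avon 1, Claremont 6, Linden 5, Harrow 10 → Harrow.
Borda totals: Avon 29, Claremont 36, Linden 26, Harrow 41 → Harrow.
The two rules agree on Harrow.

Yes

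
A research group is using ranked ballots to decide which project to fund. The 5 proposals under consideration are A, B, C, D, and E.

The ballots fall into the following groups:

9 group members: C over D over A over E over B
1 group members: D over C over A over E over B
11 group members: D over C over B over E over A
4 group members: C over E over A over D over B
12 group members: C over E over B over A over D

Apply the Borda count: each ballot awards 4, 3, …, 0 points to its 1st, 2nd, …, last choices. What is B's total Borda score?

46

Borda scores:
  A: 9·2 + 2 + 11·0 + 4·2 + 12·1 = 40
  B: 9·0 + 0 + 11·2 + 4·0 + 12·2 = 46
  C: 9·4 + 3 + 11·3 + 4·4 + 12·4 = 136
  D: 9·3 + 4 + 11·4 + 4·1 + 12·0 = 79
  E: 9·1 + 1 + 11·1 + 4·3 + 12·3 = 69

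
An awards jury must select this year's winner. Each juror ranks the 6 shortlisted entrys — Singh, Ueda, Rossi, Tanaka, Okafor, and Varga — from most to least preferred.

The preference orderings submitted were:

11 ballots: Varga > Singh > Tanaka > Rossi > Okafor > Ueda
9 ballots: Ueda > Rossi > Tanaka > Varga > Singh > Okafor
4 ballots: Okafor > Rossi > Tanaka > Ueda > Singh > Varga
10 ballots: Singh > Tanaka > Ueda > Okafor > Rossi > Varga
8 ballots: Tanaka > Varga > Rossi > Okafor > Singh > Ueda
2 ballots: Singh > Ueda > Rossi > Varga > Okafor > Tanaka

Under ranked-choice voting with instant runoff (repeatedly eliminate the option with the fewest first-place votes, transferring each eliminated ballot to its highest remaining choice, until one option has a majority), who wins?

Round 1: Singh 12, Varga 11, Ueda 9, Tanaka 8, Okafor 4, Rossi 0. Rossi has the fewest and is eliminated.
Round 2: Singh 12, Varga 11, Ueda 9, Tanaka 8, Okafor 4. Okafor has the fewest and is eliminated.
Round 3: Singh 12, Tanaka 12, Varga 11, Ueda 9. Ueda has the fewest and is eliminated.
Round 4: Tanaka 21, Singh 12, Varga 11. Varga has the fewest and is eliminated.
Round 5: Singh 23, Tanaka 21. Singh has a majority.

Singh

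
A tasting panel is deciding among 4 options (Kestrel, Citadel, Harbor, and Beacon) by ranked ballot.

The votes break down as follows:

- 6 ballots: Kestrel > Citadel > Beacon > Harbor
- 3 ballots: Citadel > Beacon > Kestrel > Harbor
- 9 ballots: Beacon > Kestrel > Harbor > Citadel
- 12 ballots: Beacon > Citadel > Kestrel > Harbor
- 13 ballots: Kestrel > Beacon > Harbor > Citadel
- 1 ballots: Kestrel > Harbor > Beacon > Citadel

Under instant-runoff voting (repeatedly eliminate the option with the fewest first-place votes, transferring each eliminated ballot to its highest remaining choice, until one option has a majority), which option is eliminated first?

Harbor

Round 1: Beacon 21, Kestrel 20, Citadel 3, Harbor 0. Harbor has the fewest and is eliminated.
Round 2: Beacon 21, Kestrel 20, Citadel 3. Citadel has the fewest and is eliminated.
Round 3: Beacon 24, Kestrel 20. Beacon has a majority.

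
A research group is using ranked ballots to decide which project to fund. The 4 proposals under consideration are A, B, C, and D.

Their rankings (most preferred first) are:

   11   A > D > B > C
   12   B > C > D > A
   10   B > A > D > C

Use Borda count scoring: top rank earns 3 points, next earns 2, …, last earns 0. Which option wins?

B

Borda scores:
  A: 11·3 + 12·0 + 10·2 = 53
  B: 11·1 + 12·3 + 10·3 = 77
  C: 11·0 + 12·2 + 10·0 = 24
  D: 11·2 + 12·1 + 10·1 = 44
B has the highest total.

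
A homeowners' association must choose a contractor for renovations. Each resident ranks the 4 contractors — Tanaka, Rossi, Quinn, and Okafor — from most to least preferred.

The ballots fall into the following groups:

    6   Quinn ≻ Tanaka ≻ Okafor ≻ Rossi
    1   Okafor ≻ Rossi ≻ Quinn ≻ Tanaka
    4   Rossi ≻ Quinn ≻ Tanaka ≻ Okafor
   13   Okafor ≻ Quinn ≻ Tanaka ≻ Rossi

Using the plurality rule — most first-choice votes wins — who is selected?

Okafor

First-place vote totals:
  Tanaka: 0
  Rossi: 4
  Quinn: 6
  Okafor: 14
Okafor has the most first-place votes.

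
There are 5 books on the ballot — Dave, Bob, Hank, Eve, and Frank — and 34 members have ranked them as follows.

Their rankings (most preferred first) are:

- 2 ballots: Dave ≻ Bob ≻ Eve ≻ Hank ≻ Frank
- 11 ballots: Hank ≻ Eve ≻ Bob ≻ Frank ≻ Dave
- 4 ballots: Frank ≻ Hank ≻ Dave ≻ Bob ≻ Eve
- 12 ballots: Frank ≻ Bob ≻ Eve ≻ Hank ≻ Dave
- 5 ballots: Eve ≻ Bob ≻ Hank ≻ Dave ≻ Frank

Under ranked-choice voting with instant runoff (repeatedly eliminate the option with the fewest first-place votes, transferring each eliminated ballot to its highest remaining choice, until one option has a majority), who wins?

Hank

Round 1: Frank 16, Hank 11, Eve 5, Dave 2, Bob 0. Bob has the fewest and is eliminated.
Round 2: Frank 16, Hank 11, Eve 5, Dave 2. Dave has the fewest and is eliminated.
Round 3: Frank 16, Hank 11, Eve 7. Eve has the fewest and is eliminated.
Round 4: Hank 18, Frank 16. Hank has a majority.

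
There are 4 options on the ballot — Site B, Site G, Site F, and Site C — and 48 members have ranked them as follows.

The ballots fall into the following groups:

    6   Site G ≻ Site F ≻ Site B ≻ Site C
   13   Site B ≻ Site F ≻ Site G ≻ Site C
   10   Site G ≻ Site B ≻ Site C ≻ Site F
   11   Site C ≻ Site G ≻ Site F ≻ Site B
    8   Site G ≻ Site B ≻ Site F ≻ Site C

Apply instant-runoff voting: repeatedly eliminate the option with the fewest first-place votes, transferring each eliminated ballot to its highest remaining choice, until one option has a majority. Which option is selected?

Site G

Round 1: Site G 24, Site B 13, Site C 11, Site F 0. Site F has the fewest and is eliminated.
Round 2: Site G 24, Site B 13, Site C 11. Site C has the fewest and is eliminated.
Round 3: Site G 35, Site B 13. Site G has a majority.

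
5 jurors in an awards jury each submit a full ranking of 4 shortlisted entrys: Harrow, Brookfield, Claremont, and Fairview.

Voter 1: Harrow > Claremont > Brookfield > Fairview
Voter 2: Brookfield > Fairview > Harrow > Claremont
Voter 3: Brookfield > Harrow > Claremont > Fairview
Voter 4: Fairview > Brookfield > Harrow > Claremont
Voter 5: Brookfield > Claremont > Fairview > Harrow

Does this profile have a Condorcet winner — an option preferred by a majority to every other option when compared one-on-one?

Head-to-head results (5 voters total):
Harrow vs Brookfield: Brookfield wins 4–1.
Harrow vs Claremont: Harrow wins 4–1.
Harrow vs Fairview: Fairview wins 3–2.
Brookfield vs Claremont: Brookfield wins 4–1.
Brookfield vs Fairview: Brookfield wins 4–1.
Claremont vs Fairview: Claremont wins 3–2.
Brookfield beats each rival — Harrow (4–1), Claremont (4–1), Fairview (4–1) — so Brookfield is the Condorcet winner.

Yes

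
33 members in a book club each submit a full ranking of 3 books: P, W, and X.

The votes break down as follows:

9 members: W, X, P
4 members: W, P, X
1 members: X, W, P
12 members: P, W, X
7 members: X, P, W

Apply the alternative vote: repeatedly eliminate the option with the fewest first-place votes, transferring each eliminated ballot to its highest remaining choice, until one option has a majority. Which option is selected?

Round 1: W 13, P 12, X 8. X has the fewest and is eliminated.
Round 2: P 19, W 14. P has a majority.

P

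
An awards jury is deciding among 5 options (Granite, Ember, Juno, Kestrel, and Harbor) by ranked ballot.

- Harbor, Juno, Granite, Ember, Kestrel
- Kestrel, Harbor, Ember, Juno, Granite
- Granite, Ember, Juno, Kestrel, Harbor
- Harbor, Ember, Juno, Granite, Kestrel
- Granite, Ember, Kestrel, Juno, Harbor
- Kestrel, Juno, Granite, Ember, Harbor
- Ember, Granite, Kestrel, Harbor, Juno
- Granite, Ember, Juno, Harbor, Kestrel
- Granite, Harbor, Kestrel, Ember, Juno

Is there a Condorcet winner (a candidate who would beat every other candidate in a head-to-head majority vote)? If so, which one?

Head-to-head results (9 voters total):
Granite vs Ember: Granite wins 6–3.
Granite vs Juno: Granite wins 5–4.
Granite vs Kestrel: Granite wins 7–2.
Granite vs Harbor: Granite wins 6–3.
Ember vs Juno: Ember wins 7–2.
Ember vs Kestrel: Ember wins 6–3.
Ember vs Harbor: Ember wins 5–4.
Juno vs Kestrel: Kestrel wins 5–4.
Juno vs Harbor: Harbor wins 5–4.
Kestrel vs Harbor: Kestrel wins 5–4.
Granite beats each rival — Ember (6–3), Juno (5–4), Kestrel (7–2), Harbor (6–3) — so Granite is the Condorcet winner.

Granite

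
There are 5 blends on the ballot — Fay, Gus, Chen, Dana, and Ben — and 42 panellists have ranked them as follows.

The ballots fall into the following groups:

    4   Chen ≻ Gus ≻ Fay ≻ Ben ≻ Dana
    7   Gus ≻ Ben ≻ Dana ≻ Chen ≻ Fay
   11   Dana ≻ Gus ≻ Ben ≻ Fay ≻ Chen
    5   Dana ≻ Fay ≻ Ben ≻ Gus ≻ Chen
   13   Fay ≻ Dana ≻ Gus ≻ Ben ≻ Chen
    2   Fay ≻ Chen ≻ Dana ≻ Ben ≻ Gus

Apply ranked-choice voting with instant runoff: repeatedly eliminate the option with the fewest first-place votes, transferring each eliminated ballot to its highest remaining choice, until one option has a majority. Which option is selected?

Round 1: Dana 16, Fay 15, Gus 7, Chen 4, Ben 0. Ben has the fewest and is eliminated.
Round 2: Dana 16, Fay 15, Gus 7, Chen 4. Chen has the fewest and is eliminated.
Round 3: Dana 16, Fay 15, Gus 11. Gus has the fewest and is eliminated.
Round 4: Dana 23, Fay 19. Dana has a majority.

Dana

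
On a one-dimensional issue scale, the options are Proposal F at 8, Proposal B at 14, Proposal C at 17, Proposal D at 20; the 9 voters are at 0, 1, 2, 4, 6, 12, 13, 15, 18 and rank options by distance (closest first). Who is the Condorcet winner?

With single-peaked preferences on a line, the Condorcet winner is the candidate closest to the median voter.
The median voter (position 6) is closest to Proposal F at 8.
Check: Proposal F vs Proposal B — voters closer to Proposal F: 5 of 9.

Proposal F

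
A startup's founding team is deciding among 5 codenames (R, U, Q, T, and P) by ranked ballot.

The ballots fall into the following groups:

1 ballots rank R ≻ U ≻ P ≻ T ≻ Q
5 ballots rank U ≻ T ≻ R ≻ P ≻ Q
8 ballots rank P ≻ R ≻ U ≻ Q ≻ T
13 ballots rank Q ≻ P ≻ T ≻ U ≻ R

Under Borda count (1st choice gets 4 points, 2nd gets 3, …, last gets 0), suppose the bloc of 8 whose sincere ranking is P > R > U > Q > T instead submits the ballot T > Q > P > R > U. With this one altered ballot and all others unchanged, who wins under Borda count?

Borda totals with the altered ballot: R 22, U 36, Q 76, T 74, P 62.
The switch changes the winner from P to Q.

Q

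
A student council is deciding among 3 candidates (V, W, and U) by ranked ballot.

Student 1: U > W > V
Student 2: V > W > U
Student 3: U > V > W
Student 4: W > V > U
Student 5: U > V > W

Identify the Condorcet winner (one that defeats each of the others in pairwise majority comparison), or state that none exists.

Head-to-head results (5 voters total):
V vs W: V wins 3–2.
V vs U: U wins 3–2.
W vs U: U wins 3–2.
U beats each rival — V (3–2), W (3–2) — so U is the Condorcet winner.

U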